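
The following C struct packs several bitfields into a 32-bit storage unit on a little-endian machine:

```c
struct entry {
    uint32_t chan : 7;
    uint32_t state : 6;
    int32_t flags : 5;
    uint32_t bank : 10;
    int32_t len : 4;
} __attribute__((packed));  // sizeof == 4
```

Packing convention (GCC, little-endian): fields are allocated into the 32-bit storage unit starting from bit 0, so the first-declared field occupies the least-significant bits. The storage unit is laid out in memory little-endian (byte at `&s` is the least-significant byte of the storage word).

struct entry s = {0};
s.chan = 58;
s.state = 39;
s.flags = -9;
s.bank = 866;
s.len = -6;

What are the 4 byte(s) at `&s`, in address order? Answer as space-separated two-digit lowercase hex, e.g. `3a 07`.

[0+:7] chan=58 & 0x7f = 0x3a; word=0x0000003a
[7+:6] state=39 & 0x3f = 0x27; word=0x000013ba
[13+:5] flags=-9 & 0x1f = 0x17; word=0x0002f3ba
[18+:10] bank=866 & 0x3ff = 0x362; word=0x0d8af3ba
[28+:4] len=-6 & 0xf = 0xa; word=0xad8af3ba
word = 0xad8af3ba → little-endian bytes:
  [0]=0xba  [1]=0xf3  [2]=0x8a  [3]=0xad

ba f3 8a ad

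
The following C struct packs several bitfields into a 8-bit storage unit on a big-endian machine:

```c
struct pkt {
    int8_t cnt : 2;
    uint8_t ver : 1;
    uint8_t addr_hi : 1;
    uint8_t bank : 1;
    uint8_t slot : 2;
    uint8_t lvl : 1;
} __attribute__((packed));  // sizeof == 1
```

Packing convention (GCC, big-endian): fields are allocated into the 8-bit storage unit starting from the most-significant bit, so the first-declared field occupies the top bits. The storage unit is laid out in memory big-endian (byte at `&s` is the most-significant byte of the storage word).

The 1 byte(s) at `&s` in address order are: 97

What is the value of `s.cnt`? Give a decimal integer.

[0]=0x97 (big-endian) → word 0x97
cnt [6+:2] = (word>>6) & 0x3 = 2  ←
ver [5+:1] = (word>>5) & 0x1 = 0
addr_hi [4+:1] = (word>>4) & 0x1 = 1
bank [3+:1] = (word>>3) & 0x1 = 0
slot [1+:2] = (word>>1) & 0x3 = 3
lvl [0+:1] = (word>>0) & 0x1 = 1
cnt signed 2b, MSB=1: 2 - 4 = -2

-2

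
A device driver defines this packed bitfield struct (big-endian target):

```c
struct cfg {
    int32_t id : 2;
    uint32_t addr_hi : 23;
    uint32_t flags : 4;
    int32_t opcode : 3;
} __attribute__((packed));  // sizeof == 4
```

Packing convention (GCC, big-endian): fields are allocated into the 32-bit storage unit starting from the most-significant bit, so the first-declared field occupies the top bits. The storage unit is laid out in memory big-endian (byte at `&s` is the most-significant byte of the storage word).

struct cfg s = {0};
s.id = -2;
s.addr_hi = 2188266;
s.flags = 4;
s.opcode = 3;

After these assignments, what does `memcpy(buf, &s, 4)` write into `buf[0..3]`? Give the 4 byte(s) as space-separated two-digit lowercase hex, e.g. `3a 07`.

90 b1 f5 23

[30+:2] id=-2 & 0x3 = 0x2; word=0x80000000
[7+:23] addr_hi=2188266 & 0x7fffff = 0x2163ea; word=0x90b1f500
[3+:4] flags=4 & 0xf = 0x4; word=0x90b1f520
[0+:3] opcode=3 & 0x7 = 0x3; word=0x90b1f523
word = 0x90b1f523 → big-endian bytes:
  [0]=0x90  [1]=0xb1  [2]=0xf5  [3]=0x23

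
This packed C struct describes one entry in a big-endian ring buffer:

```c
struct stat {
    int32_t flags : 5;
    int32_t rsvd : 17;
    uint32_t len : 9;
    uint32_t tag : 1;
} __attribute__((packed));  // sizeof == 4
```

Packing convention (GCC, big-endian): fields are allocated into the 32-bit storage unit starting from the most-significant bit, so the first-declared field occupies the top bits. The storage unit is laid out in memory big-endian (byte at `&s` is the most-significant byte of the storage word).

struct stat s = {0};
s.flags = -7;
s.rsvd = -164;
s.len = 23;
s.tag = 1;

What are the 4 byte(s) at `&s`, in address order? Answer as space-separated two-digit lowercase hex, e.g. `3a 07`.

cf fd 70 2f

flags:5 = -7 → 0x19 << 27 → word 0xc8000000
rsvd:17 = -164 → 0x1ff5c << 10 → word 0xcffd7000
len:9 = 23 → 0x17 << 1 → word 0xcffd702e
tag:1 = 1 → 0x1 << 0 → word 0xcffd702f
word = 0xcffd702f → big-endian bytes:
  [0]=0xcf  [1]=0xfd  [2]=0x70  [3]=0x2f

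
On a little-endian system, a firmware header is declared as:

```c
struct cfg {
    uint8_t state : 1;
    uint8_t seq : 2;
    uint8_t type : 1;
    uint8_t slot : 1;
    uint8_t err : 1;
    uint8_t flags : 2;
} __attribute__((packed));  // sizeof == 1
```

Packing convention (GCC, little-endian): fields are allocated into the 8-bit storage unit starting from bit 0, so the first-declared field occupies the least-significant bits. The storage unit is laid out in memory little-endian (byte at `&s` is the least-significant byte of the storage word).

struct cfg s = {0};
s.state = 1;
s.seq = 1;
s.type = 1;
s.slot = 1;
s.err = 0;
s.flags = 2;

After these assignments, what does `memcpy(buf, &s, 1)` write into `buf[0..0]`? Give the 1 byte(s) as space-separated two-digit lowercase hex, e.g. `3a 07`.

state (1b) val=1 bits=0x1 at bit 0: 0x01
seq (2b) val=1 bits=0x1 at bit 1: 0x03
type (1b) val=1 bits=0x1 at bit 3: 0x0b
slot (1b) val=1 bits=0x1 at bit 4: 0x1b
err (1b) val=0 bits=0x0 at bit 5: 0x1b
flags (2b) val=2 bits=0x2 at bit 6: 0x9b
word = 0x9b → little-endian bytes:
  [0]=0x9b

9b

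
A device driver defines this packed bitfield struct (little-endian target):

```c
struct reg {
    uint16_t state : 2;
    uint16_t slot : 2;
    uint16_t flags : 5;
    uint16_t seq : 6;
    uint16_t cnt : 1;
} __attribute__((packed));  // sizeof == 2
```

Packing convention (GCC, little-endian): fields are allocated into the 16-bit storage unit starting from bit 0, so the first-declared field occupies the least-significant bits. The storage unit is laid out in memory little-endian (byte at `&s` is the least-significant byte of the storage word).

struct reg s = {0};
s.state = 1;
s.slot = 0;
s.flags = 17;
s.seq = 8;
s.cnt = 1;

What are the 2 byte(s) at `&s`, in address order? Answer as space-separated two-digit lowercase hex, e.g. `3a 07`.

state (2b) val=1 bits=0x1 at bit 0: 0x0001
slot (2b) val=0 bits=0x0 at bit 2: 0x0001
flags (5b) val=17 bits=0x11 at bit 4: 0x0111
seq (6b) val=8 bits=0x8 at bit 9: 0x1111
cnt (1b) val=1 bits=0x1 at bit 15: 0x9111
word = 0x9111 → little-endian bytes:
  [0]=0x11  [1]=0x91

11 91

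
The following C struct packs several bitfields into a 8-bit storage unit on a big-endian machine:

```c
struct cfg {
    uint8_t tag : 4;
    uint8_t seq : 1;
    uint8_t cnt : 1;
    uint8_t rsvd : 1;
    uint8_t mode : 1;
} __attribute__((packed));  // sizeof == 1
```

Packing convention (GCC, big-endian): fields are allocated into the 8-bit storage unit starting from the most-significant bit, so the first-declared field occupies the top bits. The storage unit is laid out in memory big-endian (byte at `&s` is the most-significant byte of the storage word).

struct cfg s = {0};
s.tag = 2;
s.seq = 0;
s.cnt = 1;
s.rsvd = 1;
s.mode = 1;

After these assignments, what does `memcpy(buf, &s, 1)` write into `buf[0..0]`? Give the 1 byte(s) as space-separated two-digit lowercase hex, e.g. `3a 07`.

[4+:4] tag=2 & 0xf = 0x2; word=0x20
[3+:1] seq=0 & 0x1 = 0x0; word=0x20
[2+:1] cnt=1 & 0x1 = 0x1; word=0x24
[1+:1] rsvd=1 & 0x1 = 0x1; word=0x26
[0+:1] mode=1 & 0x1 = 0x1; word=0x27
word = 0x27 → big-endian bytes:
  [0]=0x27

27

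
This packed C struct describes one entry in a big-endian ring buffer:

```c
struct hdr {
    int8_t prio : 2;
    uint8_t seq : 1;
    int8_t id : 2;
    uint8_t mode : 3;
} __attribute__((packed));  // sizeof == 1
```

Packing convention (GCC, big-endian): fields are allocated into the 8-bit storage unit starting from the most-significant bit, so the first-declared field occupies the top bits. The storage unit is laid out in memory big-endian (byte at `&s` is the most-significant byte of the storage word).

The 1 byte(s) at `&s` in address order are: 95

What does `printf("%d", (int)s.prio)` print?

-2

[0]=0x95 (big-endian) → word 0x95
prio:2 @ bit 6 → (0x95>>6)&0x3 = 0x2  ←
seq:1 @ bit 5 → (0x95>>5)&0x1 = 0x0
id:2 @ bit 3 → (0x95>>3)&0x3 = 0x2
mode:3 @ bit 0 → (0x95>>0)&0x7 = 0x5
prio signed 2b, MSB=1: 2 - 4 = -2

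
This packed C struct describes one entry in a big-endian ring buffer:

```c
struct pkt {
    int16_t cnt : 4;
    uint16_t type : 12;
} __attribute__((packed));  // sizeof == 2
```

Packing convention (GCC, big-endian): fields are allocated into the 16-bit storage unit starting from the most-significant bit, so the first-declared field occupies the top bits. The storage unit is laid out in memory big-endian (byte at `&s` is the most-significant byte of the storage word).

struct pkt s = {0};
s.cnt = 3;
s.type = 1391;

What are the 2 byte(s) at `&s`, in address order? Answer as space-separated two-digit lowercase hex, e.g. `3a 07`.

cnt:4 = 3 → 0x3 << 12 → word 0x3000
type:12 = 1391 → 0x56f << 0 → word 0x356f
word = 0x356f → big-endian bytes:
  [0]=0x35  [1]=0x6f

35 6f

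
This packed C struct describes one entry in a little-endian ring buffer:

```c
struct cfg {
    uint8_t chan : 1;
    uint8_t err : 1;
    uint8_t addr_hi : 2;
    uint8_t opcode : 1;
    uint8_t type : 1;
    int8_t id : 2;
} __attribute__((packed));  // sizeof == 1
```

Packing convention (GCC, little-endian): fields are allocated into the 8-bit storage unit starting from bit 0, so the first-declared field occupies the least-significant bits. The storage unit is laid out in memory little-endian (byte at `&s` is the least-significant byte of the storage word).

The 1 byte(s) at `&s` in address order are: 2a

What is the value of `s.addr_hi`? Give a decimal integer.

[0]=0x2a (little-endian) → word 0x2a
chan [0+:1] = (word>>0) & 0x1 = 0
err [1+:1] = (word>>1) & 0x1 = 1
addr_hi [2+:2] = (word>>2) & 0x3 = 2  ←
opcode [4+:1] = (word>>4) & 0x1 = 0
type [5+:1] = (word>>5) & 0x1 = 1
id [6+:2] = (word>>6) & 0x3 = 0

2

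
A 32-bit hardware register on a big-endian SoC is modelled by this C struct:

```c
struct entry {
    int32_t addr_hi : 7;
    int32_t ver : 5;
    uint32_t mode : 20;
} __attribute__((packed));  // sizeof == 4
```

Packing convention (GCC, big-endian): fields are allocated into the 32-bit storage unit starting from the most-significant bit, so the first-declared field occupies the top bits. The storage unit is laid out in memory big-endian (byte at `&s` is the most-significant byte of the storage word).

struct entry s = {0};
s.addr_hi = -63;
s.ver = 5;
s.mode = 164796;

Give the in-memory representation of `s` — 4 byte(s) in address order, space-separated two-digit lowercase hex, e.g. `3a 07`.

addr_hi:7 = -63 → 0x41 << 25 → word 0x82000000
ver:5 = 5 → 0x5 << 20 → word 0x82500000
mode:20 = 164796 → 0x283bc << 0 → word 0x825283bc
word = 0x825283bc → big-endian bytes:
  [0]=0x82  [1]=0x52  [2]=0x83  [3]=0xbc

82 52 83 bc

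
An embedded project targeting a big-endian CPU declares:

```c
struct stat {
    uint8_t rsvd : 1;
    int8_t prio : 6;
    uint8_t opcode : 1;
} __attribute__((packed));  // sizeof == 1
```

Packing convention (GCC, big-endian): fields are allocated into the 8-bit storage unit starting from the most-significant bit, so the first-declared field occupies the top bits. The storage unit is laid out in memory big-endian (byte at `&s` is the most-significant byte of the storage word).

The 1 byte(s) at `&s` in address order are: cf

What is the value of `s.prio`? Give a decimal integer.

-25

[0]=0xcf (big-endian) → word 0xcf
rsvd:1 @ bit 7 → (0xcf>>7)&0x1 = 0x1
prio:6 @ bit 1 → (0xcf>>1)&0x3f = 0x27  ←
opcode:1 @ bit 0 → (0xcf>>0)&0x1 = 0x1
prio signed 6b, MSB=1: 39 - 64 = -25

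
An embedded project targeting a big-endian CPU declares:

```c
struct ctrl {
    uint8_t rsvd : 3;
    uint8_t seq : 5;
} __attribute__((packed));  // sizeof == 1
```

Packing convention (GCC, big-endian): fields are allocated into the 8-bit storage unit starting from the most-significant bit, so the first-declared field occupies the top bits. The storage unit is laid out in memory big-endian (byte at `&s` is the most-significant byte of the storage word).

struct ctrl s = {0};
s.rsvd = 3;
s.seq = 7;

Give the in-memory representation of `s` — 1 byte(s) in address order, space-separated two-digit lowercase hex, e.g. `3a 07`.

67

rsvd:3 = 3 → 0x3 << 5 → word 0x60
seq:5 = 7 → 0x7 << 0 → word 0x67
word = 0x67 → big-endian bytes:
  [0]=0x67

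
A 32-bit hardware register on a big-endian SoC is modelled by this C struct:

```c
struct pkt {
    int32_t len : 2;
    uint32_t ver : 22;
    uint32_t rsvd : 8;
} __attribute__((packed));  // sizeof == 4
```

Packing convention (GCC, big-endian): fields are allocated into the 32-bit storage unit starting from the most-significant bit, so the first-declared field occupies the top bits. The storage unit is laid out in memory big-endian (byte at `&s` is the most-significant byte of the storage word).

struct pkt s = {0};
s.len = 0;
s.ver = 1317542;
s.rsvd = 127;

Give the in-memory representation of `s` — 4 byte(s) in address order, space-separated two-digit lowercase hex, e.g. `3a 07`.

14 1a a6 7f

len:2 = 0 → 0x0 << 30 → word 0x00000000
ver:22 = 1317542 → 0x141aa6 << 8 → word 0x141aa600
rsvd:8 = 127 → 0x7f << 0 → word 0x141aa67f
word = 0x141aa67f → big-endian bytes:
  [0]=0x14  [1]=0x1a  [2]=0xa6  [3]=0x7f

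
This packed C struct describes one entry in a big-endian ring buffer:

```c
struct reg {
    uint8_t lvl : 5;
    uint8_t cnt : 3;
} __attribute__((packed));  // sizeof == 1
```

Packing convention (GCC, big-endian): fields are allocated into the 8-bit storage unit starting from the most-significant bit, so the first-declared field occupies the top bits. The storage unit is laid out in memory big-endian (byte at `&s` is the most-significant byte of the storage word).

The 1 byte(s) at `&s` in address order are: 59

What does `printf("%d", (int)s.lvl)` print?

11

[0]=0x59 (big-endian) → word 0x59
lvl [3+:5] = (word>>3) & 0x1f = 11  ←
cnt [0+:3] = (word>>0) & 0x7 = 1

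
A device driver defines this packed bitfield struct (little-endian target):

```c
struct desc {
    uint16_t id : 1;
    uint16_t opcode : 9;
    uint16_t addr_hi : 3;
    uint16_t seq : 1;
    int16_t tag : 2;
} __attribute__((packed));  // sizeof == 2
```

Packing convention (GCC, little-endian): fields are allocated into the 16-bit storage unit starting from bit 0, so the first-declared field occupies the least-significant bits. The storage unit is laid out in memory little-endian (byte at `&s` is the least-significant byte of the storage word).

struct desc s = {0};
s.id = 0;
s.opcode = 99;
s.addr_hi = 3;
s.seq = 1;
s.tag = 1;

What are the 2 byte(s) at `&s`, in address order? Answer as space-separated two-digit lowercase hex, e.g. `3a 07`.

id (1b) val=0 bits=0x0 at bit 0: 0x0000
opcode (9b) val=99 bits=0x63 at bit 1: 0x00c6
addr_hi (3b) val=3 bits=0x3 at bit 10: 0x0cc6
seq (1b) val=1 bits=0x1 at bit 13: 0x2cc6
tag (2b) val=1 bits=0x1 at bit 14: 0x6cc6
word = 0x6cc6 → little-endian bytes:
  [0]=0xc6  [1]=0x6c

c6 6c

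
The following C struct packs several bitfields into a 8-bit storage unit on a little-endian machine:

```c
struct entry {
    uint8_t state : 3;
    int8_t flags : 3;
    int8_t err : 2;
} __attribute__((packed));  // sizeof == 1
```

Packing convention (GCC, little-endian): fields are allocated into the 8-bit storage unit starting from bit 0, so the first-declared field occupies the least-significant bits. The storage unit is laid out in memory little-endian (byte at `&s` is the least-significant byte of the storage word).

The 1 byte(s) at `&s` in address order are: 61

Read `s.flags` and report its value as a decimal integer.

-4

[0]=0x61 (little-endian) → word 0x61
state:3 @ bit 0 → (0x61>>0)&0x7 = 0x1
flags:3 @ bit 3 → (0x61>>3)&0x7 = 0x4  ←
err:2 @ bit 6 → (0x61>>6)&0x3 = 0x1
flags signed 3b, MSB=1: 4 - 8 = -4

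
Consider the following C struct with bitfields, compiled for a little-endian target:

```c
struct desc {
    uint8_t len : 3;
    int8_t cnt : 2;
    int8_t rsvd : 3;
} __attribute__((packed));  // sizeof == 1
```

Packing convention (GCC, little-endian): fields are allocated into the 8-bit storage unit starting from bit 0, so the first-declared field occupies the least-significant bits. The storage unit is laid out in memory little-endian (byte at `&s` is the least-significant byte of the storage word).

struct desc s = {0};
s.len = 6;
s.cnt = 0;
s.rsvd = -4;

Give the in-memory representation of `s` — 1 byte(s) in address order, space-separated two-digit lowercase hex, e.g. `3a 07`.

86

len:3 = 6 → 0x6 << 0 → word 0x06
cnt:2 = 0 → 0x0 << 3 → word 0x06
rsvd:3 = -4 → 0x4 << 5 → word 0x86
word = 0x86 → little-endian bytes:
  [0]=0x86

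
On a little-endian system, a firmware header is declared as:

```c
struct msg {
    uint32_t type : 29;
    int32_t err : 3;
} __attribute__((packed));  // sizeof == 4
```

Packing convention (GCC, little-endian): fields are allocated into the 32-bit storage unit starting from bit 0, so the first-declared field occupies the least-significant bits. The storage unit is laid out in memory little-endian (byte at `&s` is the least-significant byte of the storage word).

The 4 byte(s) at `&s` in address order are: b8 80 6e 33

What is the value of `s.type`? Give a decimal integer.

326009016

[0]=0xb8 [1]=0x80 [2]=0x6e [3]=0x33 (little-endian) → word 0x336e80b8
type:29 @ bit 0 → (0x336e80b8>>0)&0x1fffffff = 0x136e80b8  ←
err:3 @ bit 29 → (0x336e80b8>>29)&0x7 = 0x1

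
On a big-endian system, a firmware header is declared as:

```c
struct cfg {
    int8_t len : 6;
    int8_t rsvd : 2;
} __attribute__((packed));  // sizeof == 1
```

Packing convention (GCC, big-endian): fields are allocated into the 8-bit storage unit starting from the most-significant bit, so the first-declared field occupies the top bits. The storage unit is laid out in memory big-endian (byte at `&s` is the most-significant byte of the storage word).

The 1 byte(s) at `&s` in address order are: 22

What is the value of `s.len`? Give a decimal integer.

[0]=0x22 (big-endian) → word 0x22
len [2+:6] = (word>>2) & 0x3f = 8  ←
rsvd [0+:2] = (word>>0) & 0x3 = 2
len signed 6b, MSB=0: value = 8

8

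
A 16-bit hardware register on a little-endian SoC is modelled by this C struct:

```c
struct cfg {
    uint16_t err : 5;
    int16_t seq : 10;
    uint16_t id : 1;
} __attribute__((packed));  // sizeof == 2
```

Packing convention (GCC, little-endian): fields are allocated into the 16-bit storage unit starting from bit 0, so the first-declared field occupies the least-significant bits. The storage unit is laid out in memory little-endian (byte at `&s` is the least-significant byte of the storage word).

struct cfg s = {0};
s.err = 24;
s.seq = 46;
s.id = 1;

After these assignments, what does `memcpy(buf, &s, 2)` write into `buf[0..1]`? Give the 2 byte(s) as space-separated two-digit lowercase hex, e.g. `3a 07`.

err:5 = 24 → 0x18 << 0 → word 0x0018
seq:10 = 46 → 0x2e << 5 → word 0x05d8
id:1 = 1 → 0x1 << 15 → word 0x85d8
word = 0x85d8 → little-endian bytes:
  [0]=0xd8  [1]=0x85

d8 85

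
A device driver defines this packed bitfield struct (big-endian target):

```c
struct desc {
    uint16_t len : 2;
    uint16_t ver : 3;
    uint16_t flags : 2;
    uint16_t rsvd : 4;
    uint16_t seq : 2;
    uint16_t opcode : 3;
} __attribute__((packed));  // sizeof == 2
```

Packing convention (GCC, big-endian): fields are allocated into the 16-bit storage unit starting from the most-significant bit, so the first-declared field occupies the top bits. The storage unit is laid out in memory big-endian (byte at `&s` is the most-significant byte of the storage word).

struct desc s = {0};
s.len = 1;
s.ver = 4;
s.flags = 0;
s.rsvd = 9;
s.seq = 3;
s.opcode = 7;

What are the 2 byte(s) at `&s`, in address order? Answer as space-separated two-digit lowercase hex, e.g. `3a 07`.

61 3f

len (2b) val=1 bits=0x1 at bit 14: 0x4000
ver (3b) val=4 bits=0x4 at bit 11: 0x6000
flags (2b) val=0 bits=0x0 at bit 9: 0x6000
rsvd (4b) val=9 bits=0x9 at bit 5: 0x6120
seq (2b) val=3 bits=0x3 at bit 3: 0x6138
opcode (3b) val=7 bits=0x7 at bit 0: 0x613f
word = 0x613f → big-endian bytes:
  [0]=0x61  [1]=0x3f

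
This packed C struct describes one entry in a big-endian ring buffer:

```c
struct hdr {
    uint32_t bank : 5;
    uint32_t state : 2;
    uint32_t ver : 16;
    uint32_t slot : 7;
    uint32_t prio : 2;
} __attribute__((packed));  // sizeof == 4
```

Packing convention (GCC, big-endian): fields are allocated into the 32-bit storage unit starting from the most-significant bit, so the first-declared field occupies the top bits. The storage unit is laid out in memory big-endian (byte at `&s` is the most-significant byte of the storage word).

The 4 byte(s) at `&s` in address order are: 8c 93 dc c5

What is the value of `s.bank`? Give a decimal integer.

17

[0]=0x8c [1]=0x93 [2]=0xdc [3]=0xc5 (big-endian) → word 0x8c93dcc5
bank [27+:5] = (word>>27) & 0x1f = 17  ←
state [25+:2] = (word>>25) & 0x3 = 2
ver [9+:16] = (word>>9) & 0xffff = 18926
slot [2+:7] = (word>>2) & 0x7f = 49
prio [0+:2] = (word>>0) & 0x3 = 1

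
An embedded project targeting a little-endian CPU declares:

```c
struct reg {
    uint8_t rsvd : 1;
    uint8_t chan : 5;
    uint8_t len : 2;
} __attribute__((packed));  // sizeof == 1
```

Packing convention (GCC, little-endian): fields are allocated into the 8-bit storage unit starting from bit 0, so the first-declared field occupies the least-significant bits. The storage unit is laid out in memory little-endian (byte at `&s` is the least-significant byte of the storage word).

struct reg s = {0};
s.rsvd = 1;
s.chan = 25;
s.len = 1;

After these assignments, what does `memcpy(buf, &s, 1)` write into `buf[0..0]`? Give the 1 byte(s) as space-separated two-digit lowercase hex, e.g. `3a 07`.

73

rsvd:1 = 1 → 0x1 << 0 → word 0x01
chan:5 = 25 → 0x19 << 1 → word 0x33
len:2 = 1 → 0x1 << 6 → word 0x73
word = 0x73 → little-endian bytes:
  [0]=0x73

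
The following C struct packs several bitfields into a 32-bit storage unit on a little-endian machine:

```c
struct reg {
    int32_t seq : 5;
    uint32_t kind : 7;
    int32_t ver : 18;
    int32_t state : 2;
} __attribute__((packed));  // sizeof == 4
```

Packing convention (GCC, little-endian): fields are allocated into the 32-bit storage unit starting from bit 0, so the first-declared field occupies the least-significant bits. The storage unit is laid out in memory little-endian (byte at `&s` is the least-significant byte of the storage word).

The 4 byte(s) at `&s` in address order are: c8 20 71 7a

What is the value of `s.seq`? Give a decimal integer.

[0]=0xc8 [1]=0x20 [2]=0x71 [3]=0x7a (little-endian) → word 0x7a7120c8
seq [0+:5] = (word>>0) & 0x1f = 8  ←
kind [5+:7] = (word>>5) & 0x7f = 6
ver [12+:18] = (word>>12) & 0x3ffff = 239378
state [30+:2] = (word>>30) & 0x3 = 1
seq signed 5b, MSB=0: value = 8

8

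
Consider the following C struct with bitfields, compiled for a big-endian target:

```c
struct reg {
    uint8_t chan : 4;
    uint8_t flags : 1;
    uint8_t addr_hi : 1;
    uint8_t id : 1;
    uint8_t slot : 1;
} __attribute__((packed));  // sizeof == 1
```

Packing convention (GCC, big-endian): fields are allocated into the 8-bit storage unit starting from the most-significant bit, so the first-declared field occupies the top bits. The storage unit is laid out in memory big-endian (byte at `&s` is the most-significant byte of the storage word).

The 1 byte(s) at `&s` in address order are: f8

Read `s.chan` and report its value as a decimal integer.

15

[0]=0xf8 (big-endian) → word 0xf8
chan:4 @ bit 4 → (0xf8>>4)&0xf = 0xf  ←
flags:1 @ bit 3 → (0xf8>>3)&0x1 = 0x1
addr_hi:1 @ bit 2 → (0xf8>>2)&0x1 = 0x0
id:1 @ bit 1 → (0xf8>>1)&0x1 = 0x0
slot:1 @ bit 0 → (0xf8>>0)&0x1 = 0x0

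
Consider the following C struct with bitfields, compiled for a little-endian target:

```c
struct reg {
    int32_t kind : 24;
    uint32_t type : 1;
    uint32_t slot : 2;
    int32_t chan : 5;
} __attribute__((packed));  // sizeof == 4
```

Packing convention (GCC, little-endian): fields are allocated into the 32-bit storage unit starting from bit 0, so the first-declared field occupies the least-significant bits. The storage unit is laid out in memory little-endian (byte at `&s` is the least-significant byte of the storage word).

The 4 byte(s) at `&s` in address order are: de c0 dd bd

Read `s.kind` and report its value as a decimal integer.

-2244386

[0]=0xde [1]=0xc0 [2]=0xdd [3]=0xbd (little-endian) → word 0xbdddc0de
kind [0+:24] = (word>>0) & 0xffffff = 14532830  ←
type [24+:1] = (word>>24) & 0x1 = 1
slot [25+:2] = (word>>25) & 0x3 = 2
chan [27+:5] = (word>>27) & 0x1f = 23
kind signed 24b, MSB=1: 14532830 - 16777216 = -2244386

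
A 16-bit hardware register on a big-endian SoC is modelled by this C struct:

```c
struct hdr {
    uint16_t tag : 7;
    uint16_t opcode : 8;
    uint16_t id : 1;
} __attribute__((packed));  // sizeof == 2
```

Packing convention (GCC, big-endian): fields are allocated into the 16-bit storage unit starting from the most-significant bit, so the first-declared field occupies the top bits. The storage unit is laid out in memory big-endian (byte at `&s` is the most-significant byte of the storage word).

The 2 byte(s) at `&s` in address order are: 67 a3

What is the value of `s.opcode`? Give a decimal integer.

[0]=0x67 [1]=0xa3 (big-endian) → word 0x67a3
tag:7 @ bit 9 → (0x67a3>>9)&0x7f = 0x33
opcode:8 @ bit 1 → (0x67a3>>1)&0xff = 0xd1  ←
id:1 @ bit 0 → (0x67a3>>0)&0x1 = 0x1

209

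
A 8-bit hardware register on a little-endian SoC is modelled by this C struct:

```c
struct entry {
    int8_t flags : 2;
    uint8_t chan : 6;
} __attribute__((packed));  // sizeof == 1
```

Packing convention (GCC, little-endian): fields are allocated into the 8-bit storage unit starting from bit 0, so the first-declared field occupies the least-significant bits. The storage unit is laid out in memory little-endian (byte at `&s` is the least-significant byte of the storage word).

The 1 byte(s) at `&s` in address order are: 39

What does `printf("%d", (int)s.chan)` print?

[0]=0x39 (little-endian) → word 0x39
flags:2 @ bit 0 → (0x39>>0)&0x3 = 0x1
chan:6 @ bit 2 → (0x39>>2)&0x3f = 0xe  ←

14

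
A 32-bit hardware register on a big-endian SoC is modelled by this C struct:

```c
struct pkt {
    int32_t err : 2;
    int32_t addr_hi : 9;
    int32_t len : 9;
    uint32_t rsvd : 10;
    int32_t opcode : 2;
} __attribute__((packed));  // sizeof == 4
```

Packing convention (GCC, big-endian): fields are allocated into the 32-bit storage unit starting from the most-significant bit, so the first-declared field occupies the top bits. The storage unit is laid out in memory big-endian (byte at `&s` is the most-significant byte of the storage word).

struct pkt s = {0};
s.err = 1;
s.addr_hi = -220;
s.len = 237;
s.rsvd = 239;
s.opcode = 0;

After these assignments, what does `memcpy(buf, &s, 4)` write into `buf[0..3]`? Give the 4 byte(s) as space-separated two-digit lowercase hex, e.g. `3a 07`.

64 8e d3 bc

[30+:2] err=1 & 0x3 = 0x1; word=0x40000000
[21+:9] addr_hi=-220 & 0x1ff = 0x124; word=0x64800000
[12+:9] len=237 & 0x1ff = 0xed; word=0x648ed000
[2+:10] rsvd=239 & 0x3ff = 0xef; word=0x648ed3bc
[0+:2] opcode=0 & 0x3 = 0x0; word=0x648ed3bc
word = 0x648ed3bc → big-endian bytes:
  [0]=0x64  [1]=0x8e  [2]=0xd3  [3]=0xbc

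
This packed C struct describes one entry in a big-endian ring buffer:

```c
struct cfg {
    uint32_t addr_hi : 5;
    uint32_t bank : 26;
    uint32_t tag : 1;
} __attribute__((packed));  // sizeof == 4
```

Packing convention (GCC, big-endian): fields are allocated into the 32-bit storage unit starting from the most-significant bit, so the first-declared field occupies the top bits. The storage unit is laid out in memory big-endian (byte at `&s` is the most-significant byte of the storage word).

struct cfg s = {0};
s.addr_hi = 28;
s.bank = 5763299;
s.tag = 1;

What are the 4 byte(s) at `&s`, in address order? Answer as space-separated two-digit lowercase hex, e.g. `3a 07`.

[27+:5] addr_hi=28 & 0x1f = 0x1c; word=0xe0000000
[1+:26] bank=5763299 & 0x3ffffff = 0x57f0e3; word=0xe0afe1c6
[0+:1] tag=1 & 0x1 = 0x1; word=0xe0afe1c7
word = 0xe0afe1c7 → big-endian bytes:
  [0]=0xe0  [1]=0xaf  [2]=0xe1  [3]=0xc7

e0 af e1 c7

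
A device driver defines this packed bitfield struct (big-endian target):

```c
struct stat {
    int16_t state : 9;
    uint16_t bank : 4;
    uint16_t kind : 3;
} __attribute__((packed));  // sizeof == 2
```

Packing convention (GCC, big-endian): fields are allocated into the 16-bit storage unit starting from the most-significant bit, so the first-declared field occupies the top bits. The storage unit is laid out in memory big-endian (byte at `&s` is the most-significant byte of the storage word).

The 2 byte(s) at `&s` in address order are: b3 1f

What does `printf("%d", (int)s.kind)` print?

[0]=0xb3 [1]=0x1f (big-endian) → word 0xb31f
state:9 @ bit 7 → (0xb31f>>7)&0x1ff = 0x166
bank:4 @ bit 3 → (0xb31f>>3)&0xf = 0x3
kind:3 @ bit 0 → (0xb31f>>0)&0x7 = 0x7  ←

7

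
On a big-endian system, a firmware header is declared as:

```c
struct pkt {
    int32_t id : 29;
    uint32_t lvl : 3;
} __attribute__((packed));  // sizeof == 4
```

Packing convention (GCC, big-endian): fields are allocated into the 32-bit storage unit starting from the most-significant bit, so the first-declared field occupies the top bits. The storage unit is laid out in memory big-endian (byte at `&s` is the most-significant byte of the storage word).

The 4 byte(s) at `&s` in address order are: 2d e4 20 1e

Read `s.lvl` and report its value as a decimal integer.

6

[0]=0x2d [1]=0xe4 [2]=0x20 [3]=0x1e (big-endian) → word 0x2de4201e
id [3+:29] = (word>>3) & 0x1fffffff = 96240643
lvl [0+:3] = (word>>0) & 0x7 = 6  ←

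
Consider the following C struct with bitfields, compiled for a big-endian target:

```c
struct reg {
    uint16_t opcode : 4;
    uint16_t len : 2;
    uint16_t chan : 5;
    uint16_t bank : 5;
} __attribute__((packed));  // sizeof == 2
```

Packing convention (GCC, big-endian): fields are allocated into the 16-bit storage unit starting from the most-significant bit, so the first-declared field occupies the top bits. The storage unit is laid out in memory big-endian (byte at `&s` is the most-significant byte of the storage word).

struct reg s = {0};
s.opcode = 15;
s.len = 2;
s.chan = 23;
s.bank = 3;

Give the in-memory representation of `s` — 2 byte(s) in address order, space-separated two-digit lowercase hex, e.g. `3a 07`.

opcode:4 = 15 → 0xf << 12 → word 0xf000
len:2 = 2 → 0x2 << 10 → word 0xf800
chan:5 = 23 → 0x17 << 5 → word 0xfae0
bank:5 = 3 → 0x3 << 0 → word 0xfae3
word = 0xfae3 → big-endian bytes:
  [0]=0xfa  [1]=0xe3

fa e3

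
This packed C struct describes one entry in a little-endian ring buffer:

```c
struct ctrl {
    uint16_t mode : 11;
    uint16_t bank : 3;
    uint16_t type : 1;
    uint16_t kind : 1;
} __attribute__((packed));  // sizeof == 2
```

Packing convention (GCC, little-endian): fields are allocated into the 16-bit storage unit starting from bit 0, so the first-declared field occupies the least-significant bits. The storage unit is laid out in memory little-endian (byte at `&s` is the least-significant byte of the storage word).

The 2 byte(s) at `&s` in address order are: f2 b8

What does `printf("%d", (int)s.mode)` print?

[0]=0xf2 [1]=0xb8 (little-endian) → word 0xb8f2
mode [0+:11] = (word>>0) & 0x7ff = 242  ←
bank [11+:3] = (word>>11) & 0x7 = 7
type [14+:1] = (word>>14) & 0x1 = 0
kind [15+:1] = (word>>15) & 0x1 = 1

242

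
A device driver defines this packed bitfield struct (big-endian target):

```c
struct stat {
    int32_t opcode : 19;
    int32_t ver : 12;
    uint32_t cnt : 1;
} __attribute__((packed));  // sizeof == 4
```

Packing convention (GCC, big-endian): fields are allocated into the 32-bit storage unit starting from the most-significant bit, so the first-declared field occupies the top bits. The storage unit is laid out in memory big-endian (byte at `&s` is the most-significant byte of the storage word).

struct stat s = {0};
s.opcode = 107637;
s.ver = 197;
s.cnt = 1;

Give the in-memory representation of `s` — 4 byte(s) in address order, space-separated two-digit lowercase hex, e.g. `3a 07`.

opcode:19 = 107637 → 0x1a475 << 13 → word 0x348ea000
ver:12 = 197 → 0xc5 << 1 → word 0x348ea18a
cnt:1 = 1 → 0x1 << 0 → word 0x348ea18b
word = 0x348ea18b → big-endian bytes:
  [0]=0x34  [1]=0x8e  [2]=0xa1  [3]=0x8b

34 8e a1 8b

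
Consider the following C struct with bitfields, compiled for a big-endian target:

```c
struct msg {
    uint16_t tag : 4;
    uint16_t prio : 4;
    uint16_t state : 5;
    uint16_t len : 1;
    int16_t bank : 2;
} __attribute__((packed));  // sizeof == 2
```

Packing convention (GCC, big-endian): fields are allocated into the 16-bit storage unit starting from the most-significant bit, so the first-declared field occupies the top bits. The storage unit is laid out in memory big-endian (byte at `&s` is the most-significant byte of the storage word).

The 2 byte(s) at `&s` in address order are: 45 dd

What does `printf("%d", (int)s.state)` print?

27

[0]=0x45 [1]=0xdd (big-endian) → word 0x45dd
tag [12+:4] = (word>>12) & 0xf = 4
prio [8+:4] = (word>>8) & 0xf = 5
state [3+:5] = (word>>3) & 0x1f = 27  ←
len [2+:1] = (word>>2) & 0x1 = 1
bank [0+:2] = (word>>0) & 0x3 = 1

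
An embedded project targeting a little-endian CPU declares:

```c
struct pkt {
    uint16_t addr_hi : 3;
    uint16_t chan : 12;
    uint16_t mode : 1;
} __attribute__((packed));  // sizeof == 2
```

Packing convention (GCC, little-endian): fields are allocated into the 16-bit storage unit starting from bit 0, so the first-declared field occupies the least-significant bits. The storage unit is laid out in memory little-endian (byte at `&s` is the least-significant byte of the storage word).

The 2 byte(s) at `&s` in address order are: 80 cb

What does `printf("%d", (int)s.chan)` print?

[0]=0x80 [1]=0xcb (little-endian) → word 0xcb80
addr_hi [0+:3] = (word>>0) & 0x7 = 0
chan [3+:12] = (word>>3) & 0xfff = 2416  ←
mode [15+:1] = (word>>15) & 0x1 = 1

2416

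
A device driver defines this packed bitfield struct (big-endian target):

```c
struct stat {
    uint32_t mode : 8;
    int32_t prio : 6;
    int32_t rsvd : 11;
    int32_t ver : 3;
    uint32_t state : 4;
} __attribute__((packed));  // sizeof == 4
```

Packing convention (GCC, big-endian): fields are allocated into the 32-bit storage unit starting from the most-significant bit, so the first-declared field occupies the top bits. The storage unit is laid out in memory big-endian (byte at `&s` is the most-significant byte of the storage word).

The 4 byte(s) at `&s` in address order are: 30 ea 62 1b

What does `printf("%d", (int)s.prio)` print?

-6

[0]=0x30 [1]=0xea [2]=0x62 [3]=0x1b (big-endian) → word 0x30ea621b
mode:8 @ bit 24 → (0x30ea621b>>24)&0xff = 0x30
prio:6 @ bit 18 → (0x30ea621b>>18)&0x3f = 0x3a  ←
rsvd:11 @ bit 7 → (0x30ea621b>>7)&0x7ff = 0x4c4
ver:3 @ bit 4 → (0x30ea621b>>4)&0x7 = 0x1
state:4 @ bit 0 → (0x30ea621b>>0)&0xf = 0xb
prio signed 6b, MSB=1: 58 - 64 = -6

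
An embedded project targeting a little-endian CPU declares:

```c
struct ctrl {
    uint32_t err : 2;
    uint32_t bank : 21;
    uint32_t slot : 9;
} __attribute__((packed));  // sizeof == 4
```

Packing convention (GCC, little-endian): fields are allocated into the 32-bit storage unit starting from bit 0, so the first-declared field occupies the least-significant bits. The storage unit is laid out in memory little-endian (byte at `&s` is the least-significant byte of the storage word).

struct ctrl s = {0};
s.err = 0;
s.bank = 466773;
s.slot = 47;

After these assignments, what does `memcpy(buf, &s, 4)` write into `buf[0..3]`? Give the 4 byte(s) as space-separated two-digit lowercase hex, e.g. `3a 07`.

54 7d 9c 17

err (2b) val=0 bits=0x0 at bit 0: 0x00000000
bank (21b) val=466773 bits=0x71f55 at bit 2: 0x001c7d54
slot (9b) val=47 bits=0x2f at bit 23: 0x179c7d54
word = 0x179c7d54 → little-endian bytes:
  [0]=0x54  [1]=0x7d  [2]=0x9c  [3]=0x17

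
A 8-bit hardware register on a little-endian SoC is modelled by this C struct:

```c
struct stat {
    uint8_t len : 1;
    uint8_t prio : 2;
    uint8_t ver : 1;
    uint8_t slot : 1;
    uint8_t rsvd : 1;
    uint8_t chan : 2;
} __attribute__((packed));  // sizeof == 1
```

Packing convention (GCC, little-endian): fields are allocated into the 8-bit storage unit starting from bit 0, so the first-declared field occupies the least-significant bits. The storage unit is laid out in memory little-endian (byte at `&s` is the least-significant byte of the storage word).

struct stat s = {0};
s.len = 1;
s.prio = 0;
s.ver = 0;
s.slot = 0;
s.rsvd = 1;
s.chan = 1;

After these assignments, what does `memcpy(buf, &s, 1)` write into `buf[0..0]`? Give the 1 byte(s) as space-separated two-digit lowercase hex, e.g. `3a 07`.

[0+:1] len=1 & 0x1 = 0x1; word=0x01
[1+:2] prio=0 & 0x3 = 0x0; word=0x01
[3+:1] ver=0 & 0x1 = 0x0; word=0x01
[4+:1] slot=0 & 0x1 = 0x0; word=0x01
[5+:1] rsvd=1 & 0x1 = 0x1; word=0x21
[6+:2] chan=1 & 0x3 = 0x1; word=0x61
word = 0x61 → little-endian bytes:
  [0]=0x61

61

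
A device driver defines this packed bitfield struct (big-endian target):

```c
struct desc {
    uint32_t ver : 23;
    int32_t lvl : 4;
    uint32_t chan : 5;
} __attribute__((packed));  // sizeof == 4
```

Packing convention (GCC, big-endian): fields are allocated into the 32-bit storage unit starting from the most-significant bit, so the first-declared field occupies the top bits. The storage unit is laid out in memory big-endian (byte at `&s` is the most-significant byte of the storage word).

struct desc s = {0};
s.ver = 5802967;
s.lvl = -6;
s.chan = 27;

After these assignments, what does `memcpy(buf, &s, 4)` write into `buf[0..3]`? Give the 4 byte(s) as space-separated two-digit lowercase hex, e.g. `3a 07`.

b1 17 af 5b

ver (23b) val=5802967 bits=0x588bd7 at bit 9: 0xb117ae00
lvl (4b) val=-6 bits=0xa at bit 5: 0xb117af40
chan (5b) val=27 bits=0x1b at bit 0: 0xb117af5b
word = 0xb117af5b → big-endian bytes:
  [0]=0xb1  [1]=0x17  [2]=0xaf  [3]=0x5b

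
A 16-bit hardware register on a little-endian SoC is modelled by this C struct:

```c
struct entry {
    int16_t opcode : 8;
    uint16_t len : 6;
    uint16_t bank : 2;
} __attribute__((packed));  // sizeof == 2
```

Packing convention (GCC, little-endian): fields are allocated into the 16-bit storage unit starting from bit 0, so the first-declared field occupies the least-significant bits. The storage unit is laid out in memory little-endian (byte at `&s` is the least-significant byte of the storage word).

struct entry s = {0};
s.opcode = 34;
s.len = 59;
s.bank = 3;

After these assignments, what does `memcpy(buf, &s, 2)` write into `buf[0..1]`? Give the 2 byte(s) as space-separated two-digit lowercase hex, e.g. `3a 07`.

opcode (8b) val=34 bits=0x22 at bit 0: 0x0022
len (6b) val=59 bits=0x3b at bit 8: 0x3b22
bank (2b) val=3 bits=0x3 at bit 14: 0xfb22
word = 0xfb22 → little-endian bytes:
  [0]=0x22  [1]=0xfb

22 fb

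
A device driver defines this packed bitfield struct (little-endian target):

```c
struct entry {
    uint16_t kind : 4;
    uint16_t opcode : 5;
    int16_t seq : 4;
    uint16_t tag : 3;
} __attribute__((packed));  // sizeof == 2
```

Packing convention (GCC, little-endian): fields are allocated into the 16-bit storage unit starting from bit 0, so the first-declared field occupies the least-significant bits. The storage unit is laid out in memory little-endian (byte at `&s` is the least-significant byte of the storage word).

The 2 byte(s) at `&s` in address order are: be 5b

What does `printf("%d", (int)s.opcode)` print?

27

[0]=0xbe [1]=0x5b (little-endian) → word 0x5bbe
kind [0+:4] = (word>>0) & 0xf = 14
opcode [4+:5] = (word>>4) & 0x1f = 27  ←
seq [9+:4] = (word>>9) & 0xf = 13
tag [13+:3] = (word>>13) & 0x7 = 2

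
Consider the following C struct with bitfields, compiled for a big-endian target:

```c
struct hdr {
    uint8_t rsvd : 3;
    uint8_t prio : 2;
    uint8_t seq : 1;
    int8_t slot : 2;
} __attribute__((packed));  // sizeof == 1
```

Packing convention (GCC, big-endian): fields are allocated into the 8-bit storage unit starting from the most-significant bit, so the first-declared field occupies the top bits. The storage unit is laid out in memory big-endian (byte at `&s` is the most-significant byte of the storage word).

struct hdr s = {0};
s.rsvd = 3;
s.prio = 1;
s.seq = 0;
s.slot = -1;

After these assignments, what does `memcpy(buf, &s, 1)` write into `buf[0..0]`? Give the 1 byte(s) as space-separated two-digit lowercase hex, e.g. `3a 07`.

6b

rsvd:3 = 3 → 0x3 << 5 → word 0x60
prio:2 = 1 → 0x1 << 3 → word 0x68
seq:1 = 0 → 0x0 << 2 → word 0x68
slot:2 = -1 → 0x3 << 0 → word 0x6b
word = 0x6b → big-endian bytes:
  [0]=0x6b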